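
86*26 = 2236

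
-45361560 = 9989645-55351205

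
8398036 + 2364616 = 10762652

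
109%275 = 109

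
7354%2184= 802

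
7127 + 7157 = 14284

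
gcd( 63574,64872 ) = 2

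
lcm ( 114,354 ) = 6726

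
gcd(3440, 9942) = 2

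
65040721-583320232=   -  518279511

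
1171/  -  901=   -  1171/901 = - 1.30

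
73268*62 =4542616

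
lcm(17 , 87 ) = 1479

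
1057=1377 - 320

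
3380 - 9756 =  - 6376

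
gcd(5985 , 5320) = 665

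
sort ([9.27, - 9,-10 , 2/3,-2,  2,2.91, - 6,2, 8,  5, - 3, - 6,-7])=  [  -  10,-9,- 7 ,-6, -6,- 3, -2,  2/3 , 2, 2,2.91, 5,  8,9.27]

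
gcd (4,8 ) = 4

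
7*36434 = 255038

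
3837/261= 1279/87 = 14.70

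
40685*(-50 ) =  - 2034250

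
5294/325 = 16 + 94/325 = 16.29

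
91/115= 91/115=0.79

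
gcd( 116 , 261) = 29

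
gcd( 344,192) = 8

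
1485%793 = 692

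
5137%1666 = 139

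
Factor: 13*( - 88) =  - 1144 = - 2^3*11^1 *13^1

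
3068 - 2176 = 892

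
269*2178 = 585882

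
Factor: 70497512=2^3*1303^1*6763^1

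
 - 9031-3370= - 12401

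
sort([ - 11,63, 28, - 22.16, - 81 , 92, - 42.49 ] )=[ - 81, - 42.49, - 22.16, - 11,28,63 , 92] 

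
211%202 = 9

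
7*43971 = 307797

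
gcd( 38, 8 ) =2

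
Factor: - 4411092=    - 2^2*3^1*7^1*17^1*3089^1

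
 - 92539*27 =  - 2498553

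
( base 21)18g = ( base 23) 144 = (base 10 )625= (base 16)271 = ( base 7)1552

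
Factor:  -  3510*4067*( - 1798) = 2^2* 3^3*5^1*7^2*13^1*29^1*31^1*83^1 = 25666755660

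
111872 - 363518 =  - 251646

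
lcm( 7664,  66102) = 528816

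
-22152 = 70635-92787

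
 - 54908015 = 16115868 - 71023883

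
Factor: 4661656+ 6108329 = 10769985 = 3^2*5^1*239333^1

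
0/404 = 0 = 0.00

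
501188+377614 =878802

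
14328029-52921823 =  -38593794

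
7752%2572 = 36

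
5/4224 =5/4224 = 0.00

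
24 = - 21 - - 45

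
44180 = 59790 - 15610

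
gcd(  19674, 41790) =6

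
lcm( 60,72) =360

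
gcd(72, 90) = 18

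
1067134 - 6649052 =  - 5581918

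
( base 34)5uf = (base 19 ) IGD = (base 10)6815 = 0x1a9f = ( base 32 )6kv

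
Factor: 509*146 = 2^1*73^1*509^1 = 74314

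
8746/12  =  728 + 5/6= 728.83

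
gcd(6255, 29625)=15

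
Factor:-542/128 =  -271/64 = - 2^( - 6)*271^1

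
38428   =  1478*26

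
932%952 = 932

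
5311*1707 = 9065877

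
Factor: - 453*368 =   -  166704 = -2^4*3^1 * 23^1*151^1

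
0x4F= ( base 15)54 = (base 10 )79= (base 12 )67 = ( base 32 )2F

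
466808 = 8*58351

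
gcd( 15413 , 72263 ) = 1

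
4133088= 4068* 1016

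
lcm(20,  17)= 340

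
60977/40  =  1524 + 17/40 = 1524.42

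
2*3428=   6856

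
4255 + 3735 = 7990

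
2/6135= 2/6135 = 0.00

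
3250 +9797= 13047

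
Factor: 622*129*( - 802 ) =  - 2^2 * 3^1 * 43^1*311^1*401^1= - 64350876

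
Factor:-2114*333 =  - 703962 =- 2^1*3^2*7^1*37^1*151^1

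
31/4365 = 31/4365 = 0.01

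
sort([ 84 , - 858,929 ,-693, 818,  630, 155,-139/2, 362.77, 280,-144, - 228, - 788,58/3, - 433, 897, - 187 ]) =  [ - 858, - 788,-693,-433,-228, - 187, - 144,-139/2, 58/3,84, 155 , 280, 362.77, 630, 818, 897, 929]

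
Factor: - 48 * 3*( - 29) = 4176= 2^4*3^2*29^1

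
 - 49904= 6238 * (-8 )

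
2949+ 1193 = 4142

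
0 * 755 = 0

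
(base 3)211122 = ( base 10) 611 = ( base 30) kb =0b1001100011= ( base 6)2455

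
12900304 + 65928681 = 78828985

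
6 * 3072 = 18432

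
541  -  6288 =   -  5747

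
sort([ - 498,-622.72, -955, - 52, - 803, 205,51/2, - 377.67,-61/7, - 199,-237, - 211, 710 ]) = [ - 955,-803,- 622.72, - 498,-377.67, - 237, - 211, - 199, - 52,-61/7, 51/2, 205 , 710]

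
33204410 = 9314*3565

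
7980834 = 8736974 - 756140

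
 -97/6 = -97/6 = -16.17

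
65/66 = 65/66 =0.98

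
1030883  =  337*3059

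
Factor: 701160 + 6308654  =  2^1* 7^1 * 17^1*29453^1 = 7009814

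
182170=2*91085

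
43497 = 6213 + 37284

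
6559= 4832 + 1727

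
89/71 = 1  +  18/71 = 1.25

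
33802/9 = 3755 + 7/9 = 3755.78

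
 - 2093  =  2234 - 4327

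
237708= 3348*71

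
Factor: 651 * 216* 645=2^3 *3^5 * 5^1 *7^1  *31^1 * 43^1= 90697320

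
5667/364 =5667/364 = 15.57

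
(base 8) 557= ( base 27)dg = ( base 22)gf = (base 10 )367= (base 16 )16f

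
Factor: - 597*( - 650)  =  388050 = 2^1*3^1*5^2*13^1*199^1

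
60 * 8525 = 511500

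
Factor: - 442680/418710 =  - 868/821= -2^2 * 7^1*31^1*821^( - 1) 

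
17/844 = 17/844= 0.02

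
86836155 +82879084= 169715239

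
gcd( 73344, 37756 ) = 4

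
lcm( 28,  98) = 196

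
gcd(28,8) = 4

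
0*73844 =0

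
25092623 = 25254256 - 161633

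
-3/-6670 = 3/6670 = 0.00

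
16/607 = 16/607=0.03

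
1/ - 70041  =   - 1 + 70040/70041 = - 0.00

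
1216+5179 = 6395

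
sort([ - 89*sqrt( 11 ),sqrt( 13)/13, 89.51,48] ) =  [ - 89*sqrt( 11 ), sqrt ( 13 )/13, 48, 89.51 ]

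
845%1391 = 845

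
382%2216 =382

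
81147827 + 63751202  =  144899029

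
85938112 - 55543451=30394661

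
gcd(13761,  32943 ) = 417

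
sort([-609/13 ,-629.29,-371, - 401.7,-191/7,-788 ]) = [ - 788, - 629.29,-401.7, -371  ,-609/13, -191/7 ]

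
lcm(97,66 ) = 6402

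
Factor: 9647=11^1 * 877^1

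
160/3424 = 5/107 = 0.05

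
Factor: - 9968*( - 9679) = 2^4*7^1*89^1*9679^1 = 96480272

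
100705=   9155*11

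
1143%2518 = 1143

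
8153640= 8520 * 957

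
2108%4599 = 2108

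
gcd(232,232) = 232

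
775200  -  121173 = 654027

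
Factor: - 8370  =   -2^1 * 3^3*5^1*31^1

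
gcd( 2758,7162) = 2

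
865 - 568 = 297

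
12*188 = 2256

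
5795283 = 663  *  8741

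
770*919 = 707630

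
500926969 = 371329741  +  129597228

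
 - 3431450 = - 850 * 4037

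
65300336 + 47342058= 112642394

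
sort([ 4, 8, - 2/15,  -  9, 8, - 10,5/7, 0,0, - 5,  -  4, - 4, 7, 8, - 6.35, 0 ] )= [-10, - 9,- 6.35, - 5, - 4, - 4,  -  2/15, 0, 0,0, 5/7,4,7, 8,8, 8]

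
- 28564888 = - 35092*814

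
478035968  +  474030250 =952066218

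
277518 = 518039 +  - 240521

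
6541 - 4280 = 2261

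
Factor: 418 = 2^1 * 11^1*19^1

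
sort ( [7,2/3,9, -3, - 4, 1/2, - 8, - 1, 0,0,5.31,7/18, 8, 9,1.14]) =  [ - 8, -4, - 3, - 1,0, 0,7/18, 1/2, 2/3, 1.14,  5.31,7,8,9, 9]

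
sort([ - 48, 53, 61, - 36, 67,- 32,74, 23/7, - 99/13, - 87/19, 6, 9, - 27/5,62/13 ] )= [ - 48, - 36,-32, - 99/13, - 27/5 , - 87/19  ,  23/7,62/13, 6,9,53,61 , 67,74 ] 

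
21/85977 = 7/28659 = 0.00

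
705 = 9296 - 8591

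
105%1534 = 105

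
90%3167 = 90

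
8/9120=1/1140 = 0.00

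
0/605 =0=0.00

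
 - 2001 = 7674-9675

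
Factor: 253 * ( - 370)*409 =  - 38286490 = - 2^1*5^1*11^1*23^1 * 37^1 * 409^1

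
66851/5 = 13370  +  1/5 = 13370.20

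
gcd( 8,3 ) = 1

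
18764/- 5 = - 18764/5 = - 3752.80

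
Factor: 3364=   2^2*29^2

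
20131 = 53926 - 33795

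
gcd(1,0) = 1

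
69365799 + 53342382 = 122708181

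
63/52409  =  9/7487=0.00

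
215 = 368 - 153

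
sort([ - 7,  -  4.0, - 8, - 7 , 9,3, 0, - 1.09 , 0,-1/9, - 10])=[ - 10, - 8, - 7, - 7,-4.0,-1.09, -1/9,0, 0,3, 9 ] 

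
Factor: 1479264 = 2^5*3^1*19^1*811^1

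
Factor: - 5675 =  - 5^2*227^1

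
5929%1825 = 454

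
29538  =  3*9846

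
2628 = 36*73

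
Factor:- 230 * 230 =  - 52900  =  -  2^2*5^2*23^2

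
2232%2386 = 2232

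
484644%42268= 19696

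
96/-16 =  - 6 + 0/1 = -6.00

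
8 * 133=1064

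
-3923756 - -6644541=2720785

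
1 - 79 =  -78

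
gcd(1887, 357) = 51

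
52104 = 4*13026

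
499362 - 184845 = 314517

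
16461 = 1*16461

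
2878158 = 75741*38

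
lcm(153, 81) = 1377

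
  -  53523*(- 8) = 428184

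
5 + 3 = 8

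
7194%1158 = 246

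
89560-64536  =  25024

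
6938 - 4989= 1949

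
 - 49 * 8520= - 417480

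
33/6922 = 33/6922 = 0.00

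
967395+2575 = 969970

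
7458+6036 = 13494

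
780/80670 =26/2689= 0.01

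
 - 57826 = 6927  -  64753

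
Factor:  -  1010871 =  - 3^2*17^1*6607^1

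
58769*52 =3055988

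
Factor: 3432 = 2^3*3^1 *11^1*13^1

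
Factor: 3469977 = 3^2 * 7^1 * 55079^1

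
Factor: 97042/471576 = 121/588 = 2^(-2)*3^( - 1 )*7^( - 2)*11^2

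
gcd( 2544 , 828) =12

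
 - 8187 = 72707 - 80894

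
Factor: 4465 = 5^1 * 19^1*47^1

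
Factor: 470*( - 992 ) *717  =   - 2^6*3^1*5^1*31^1*47^1*239^1 = -  334294080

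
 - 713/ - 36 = 713/36=19.81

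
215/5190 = 43/1038 = 0.04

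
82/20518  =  41/10259 =0.00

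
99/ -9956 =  - 99/9956=- 0.01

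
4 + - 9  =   - 5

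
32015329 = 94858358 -62843029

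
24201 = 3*8067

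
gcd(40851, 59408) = 1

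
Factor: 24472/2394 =2^2*3^ ( - 2 ) * 23^1 =92/9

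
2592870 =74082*35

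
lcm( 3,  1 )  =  3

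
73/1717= 73/1717 = 0.04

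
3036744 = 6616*459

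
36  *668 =24048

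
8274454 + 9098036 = 17372490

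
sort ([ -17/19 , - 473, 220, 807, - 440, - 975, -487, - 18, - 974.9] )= [ - 975, - 974.9, - 487, - 473 , - 440, - 18, - 17/19, 220, 807]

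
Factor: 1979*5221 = 23^1*227^1*1979^1 = 10332359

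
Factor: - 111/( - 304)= 2^( - 4)*3^1*19^(-1)*37^1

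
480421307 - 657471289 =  - 177049982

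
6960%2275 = 135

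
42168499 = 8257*5107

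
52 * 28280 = 1470560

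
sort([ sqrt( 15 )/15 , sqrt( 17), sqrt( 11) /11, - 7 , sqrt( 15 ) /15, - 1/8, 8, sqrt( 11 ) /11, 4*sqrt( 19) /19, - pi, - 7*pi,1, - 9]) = [-7*pi, -9, - 7, - pi, - 1/8, sqrt( 15) /15, sqrt( 15) /15,sqrt(11 )/11, sqrt( 11)/11,4*sqrt( 19 ) /19, 1 , sqrt(17), 8]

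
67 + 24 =91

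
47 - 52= - 5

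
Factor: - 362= - 2^1*181^1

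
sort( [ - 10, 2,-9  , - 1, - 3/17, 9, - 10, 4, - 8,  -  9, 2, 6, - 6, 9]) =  [ - 10, - 10, - 9, - 9,-8, - 6, - 1,  -  3/17, 2, 2, 4, 6, 9, 9 ] 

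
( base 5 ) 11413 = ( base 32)QQ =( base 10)858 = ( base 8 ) 1532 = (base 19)273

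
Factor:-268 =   -  2^2* 67^1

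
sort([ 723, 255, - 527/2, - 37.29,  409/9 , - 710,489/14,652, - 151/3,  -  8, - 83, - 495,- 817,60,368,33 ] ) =[- 817, - 710, - 495, - 527/2, - 83,-151/3, - 37.29, - 8, 33,489/14,409/9, 60,  255, 368,  652, 723] 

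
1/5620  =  1/5620 = 0.00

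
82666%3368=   1834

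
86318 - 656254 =- 569936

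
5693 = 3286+2407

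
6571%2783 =1005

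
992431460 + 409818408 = 1402249868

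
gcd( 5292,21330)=54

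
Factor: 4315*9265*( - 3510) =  - 140324447250= - 2^1*3^3*5^3*13^1*17^1*109^1*863^1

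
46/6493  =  46/6493 = 0.01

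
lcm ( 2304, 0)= 0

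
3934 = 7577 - 3643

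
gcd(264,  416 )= 8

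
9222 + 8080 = 17302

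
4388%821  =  283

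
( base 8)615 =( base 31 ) CP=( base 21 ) IJ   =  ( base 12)291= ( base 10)397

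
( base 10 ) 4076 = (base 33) 3OH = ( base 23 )7g5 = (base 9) 5528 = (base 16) FEC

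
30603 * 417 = 12761451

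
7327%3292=743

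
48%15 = 3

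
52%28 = 24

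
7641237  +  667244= 8308481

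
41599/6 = 41599/6  =  6933.17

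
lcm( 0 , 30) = 0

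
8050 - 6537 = 1513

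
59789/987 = 60+ 569/987 = 60.58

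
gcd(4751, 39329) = 1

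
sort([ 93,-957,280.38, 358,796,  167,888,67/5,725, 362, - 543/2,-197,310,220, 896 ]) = [ - 957, - 543/2, - 197,  67/5,93,167, 220,  280.38,310,358,362,725,  796,888,896]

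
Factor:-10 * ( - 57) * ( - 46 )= -2^2*  3^1*5^1 * 19^1 * 23^1= - 26220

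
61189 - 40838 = 20351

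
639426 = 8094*79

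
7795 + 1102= 8897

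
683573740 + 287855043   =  971428783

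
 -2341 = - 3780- - 1439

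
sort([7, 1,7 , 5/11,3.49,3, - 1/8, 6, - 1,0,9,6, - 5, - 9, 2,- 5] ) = [-9, -5, - 5,-1,-1/8,  0, 5/11,  1, 2, 3 , 3.49, 6, 6,7, 7,  9 ] 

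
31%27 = 4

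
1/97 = 1/97 = 0.01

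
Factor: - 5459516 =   -  2^2*17^1* 80287^1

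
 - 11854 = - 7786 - 4068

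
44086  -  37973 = 6113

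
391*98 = 38318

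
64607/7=9229 + 4/7  =  9229.57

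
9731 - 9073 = 658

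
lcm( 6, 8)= 24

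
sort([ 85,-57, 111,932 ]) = [- 57,85,  111,  932] 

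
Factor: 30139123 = 7^1 * 2069^1 * 2081^1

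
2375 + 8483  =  10858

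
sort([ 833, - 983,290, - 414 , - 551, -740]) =[ - 983, - 740,-551, -414,290, 833 ]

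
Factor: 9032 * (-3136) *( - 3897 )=110379999744 = 2^9*3^2*7^2*433^1*1129^1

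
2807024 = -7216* ( - 389) 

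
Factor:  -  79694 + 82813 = 3119 = 3119^1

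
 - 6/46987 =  - 1 + 46981/46987 = -0.00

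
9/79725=3/26575 = 0.00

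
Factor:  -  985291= - 985291^1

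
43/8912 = 43/8912=0.00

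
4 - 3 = 1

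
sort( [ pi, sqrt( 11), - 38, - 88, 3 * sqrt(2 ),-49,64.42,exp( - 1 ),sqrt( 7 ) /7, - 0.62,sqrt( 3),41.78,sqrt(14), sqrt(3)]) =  [ - 88,-49, - 38, - 0.62,exp(-1), sqrt(7 ) /7, sqrt(3),sqrt( 3 ), pi, sqrt( 11 ),sqrt(14),3  *  sqrt(  2), 41.78, 64.42 ]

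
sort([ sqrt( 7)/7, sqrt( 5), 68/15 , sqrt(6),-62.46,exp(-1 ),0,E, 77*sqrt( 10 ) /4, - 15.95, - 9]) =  [ - 62.46, - 15.95, - 9, 0,exp(-1),sqrt(7)/7,sqrt( 5 ),  sqrt(6 ),E,68/15,77*sqrt (10) /4]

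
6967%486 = 163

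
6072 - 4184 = 1888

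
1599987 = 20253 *79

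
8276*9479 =78448204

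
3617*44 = 159148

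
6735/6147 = 2245/2049=1.10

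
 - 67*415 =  - 27805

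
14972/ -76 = - 197/1 =- 197.00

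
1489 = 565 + 924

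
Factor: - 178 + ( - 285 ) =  - 463 = - 463^1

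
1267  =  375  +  892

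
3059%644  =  483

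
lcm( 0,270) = 0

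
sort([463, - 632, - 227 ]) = [ -632,-227, 463]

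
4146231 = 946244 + 3199987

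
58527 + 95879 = 154406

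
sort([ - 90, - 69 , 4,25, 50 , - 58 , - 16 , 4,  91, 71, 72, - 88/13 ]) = [ - 90, - 69, - 58, - 16 , - 88/13, 4,4,25,50,71, 72,  91 ]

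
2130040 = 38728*55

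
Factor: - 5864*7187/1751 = - 2^3 * 17^( - 1)*103^( - 1)*733^1 * 7187^1  =  - 42144568/1751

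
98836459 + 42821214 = 141657673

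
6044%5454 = 590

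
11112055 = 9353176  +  1758879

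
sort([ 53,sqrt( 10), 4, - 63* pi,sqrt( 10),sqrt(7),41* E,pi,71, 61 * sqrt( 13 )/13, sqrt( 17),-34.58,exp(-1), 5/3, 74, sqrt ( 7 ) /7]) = [- 63*pi,-34.58,exp( - 1),sqrt( 7 ) /7, 5/3, sqrt( 7),  pi, sqrt( 10), sqrt(10),4,sqrt(17 ),61 * sqrt( 13 )/13,53,71, 74,41* E ]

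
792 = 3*264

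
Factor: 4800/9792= 3^( -1)*5^2*17^( - 1 )=25/51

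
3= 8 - 5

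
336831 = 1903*177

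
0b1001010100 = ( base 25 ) nl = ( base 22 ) 152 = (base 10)596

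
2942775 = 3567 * 825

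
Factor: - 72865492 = - 2^2 *7^1*79^1*32941^1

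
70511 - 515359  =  -444848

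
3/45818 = 3/45818 = 0.00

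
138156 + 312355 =450511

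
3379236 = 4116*821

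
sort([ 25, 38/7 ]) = [38/7,  25]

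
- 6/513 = -1 + 169/171=- 0.01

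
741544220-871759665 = -130215445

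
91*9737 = 886067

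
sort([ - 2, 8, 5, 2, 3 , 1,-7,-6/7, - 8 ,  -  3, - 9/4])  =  [ - 8, - 7,  -  3, - 9/4, - 2, - 6/7, 1,2 , 3,5,  8] 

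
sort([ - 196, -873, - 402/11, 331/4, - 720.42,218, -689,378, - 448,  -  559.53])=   [ - 873, - 720.42,  -  689, -559.53,-448, - 196, - 402/11, 331/4,218, 378]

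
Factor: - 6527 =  - 61^1*107^1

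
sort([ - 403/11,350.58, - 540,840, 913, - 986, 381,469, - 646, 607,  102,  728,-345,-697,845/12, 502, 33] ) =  [-986, - 697,  -  646,- 540,- 345,-403/11, 33, 845/12, 102, 350.58, 381,469,502, 607,728, 840,913]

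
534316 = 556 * 961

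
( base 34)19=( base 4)223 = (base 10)43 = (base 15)2d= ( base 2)101011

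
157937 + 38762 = 196699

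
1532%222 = 200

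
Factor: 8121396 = 2^2*3^1 *73^2*127^1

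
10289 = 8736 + 1553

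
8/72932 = 2/18233= 0.00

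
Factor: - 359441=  -359441^1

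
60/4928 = 15/1232 = 0.01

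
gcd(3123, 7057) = 1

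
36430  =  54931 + - 18501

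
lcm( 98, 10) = 490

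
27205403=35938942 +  - 8733539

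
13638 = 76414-62776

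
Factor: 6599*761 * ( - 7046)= - 2^1*13^1*271^1*761^1*6599^1 = - 35383877594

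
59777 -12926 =46851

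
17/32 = 17/32 = 0.53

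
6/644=3/322=0.01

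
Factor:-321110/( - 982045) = 2^1*163^1*997^( - 1) = 326/997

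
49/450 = 49/450 = 0.11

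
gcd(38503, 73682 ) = 277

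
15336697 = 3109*4933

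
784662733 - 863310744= - 78648011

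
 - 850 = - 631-219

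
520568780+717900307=1238469087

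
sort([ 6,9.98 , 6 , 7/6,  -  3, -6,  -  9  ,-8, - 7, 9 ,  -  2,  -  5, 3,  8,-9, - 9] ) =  [  -  9,  -  9  , - 9, - 8,-7 ,-6, - 5, - 3,-2,7/6,3 , 6,6,  8, 9, 9.98 ] 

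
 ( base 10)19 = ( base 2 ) 10011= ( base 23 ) J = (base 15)14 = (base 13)16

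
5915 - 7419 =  - 1504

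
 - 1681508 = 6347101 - 8028609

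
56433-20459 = 35974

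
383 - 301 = 82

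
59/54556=59/54556 =0.00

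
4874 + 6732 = 11606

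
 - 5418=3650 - 9068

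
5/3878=5/3878  =  0.00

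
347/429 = 347/429 = 0.81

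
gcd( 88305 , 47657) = 1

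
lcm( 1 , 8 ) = 8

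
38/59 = 38/59 = 0.64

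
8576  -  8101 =475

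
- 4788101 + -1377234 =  - 6165335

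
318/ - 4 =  - 80+ 1/2 = - 79.50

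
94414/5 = 94414/5= 18882.80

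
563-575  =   - 12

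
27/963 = 3/107 = 0.03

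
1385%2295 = 1385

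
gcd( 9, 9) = 9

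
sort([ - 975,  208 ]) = [ - 975,208 ] 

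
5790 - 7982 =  - 2192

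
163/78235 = 163/78235 = 0.00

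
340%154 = 32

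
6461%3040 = 381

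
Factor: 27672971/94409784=2^( - 3 ) * 3^( - 2 )*7^ ( - 1)*19^( - 1 ) * 293^1*9859^( - 1 )*94447^1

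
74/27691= 74/27691 = 0.00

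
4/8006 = 2/4003 = 0.00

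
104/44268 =26/11067 =0.00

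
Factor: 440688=2^4*3^1 *9181^1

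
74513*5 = 372565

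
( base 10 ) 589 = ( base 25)NE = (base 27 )LM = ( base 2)1001001101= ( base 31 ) J0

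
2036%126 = 20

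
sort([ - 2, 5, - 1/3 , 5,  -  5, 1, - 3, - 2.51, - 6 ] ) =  [ - 6, - 5, - 3, - 2.51, - 2, - 1/3, 1, 5, 5 ] 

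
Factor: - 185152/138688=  - 197^( - 1)*263^1 =- 263/197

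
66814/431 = 155 + 9/431=155.02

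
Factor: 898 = 2^1*449^1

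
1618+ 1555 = 3173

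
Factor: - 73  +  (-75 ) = - 148 = - 2^2*37^1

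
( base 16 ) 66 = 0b1100110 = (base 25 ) 42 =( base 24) 46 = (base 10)102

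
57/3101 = 57/3101 = 0.02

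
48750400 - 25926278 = 22824122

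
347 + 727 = 1074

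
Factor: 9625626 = 2^1*3^2*587^1*911^1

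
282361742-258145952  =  24215790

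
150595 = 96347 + 54248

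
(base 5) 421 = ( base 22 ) 51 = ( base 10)111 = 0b1101111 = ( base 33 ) 3c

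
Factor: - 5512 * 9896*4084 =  - 2^8 * 13^1*53^1*1021^1*1237^1  =  -  222768935168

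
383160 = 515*744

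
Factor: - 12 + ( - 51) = - 63 = - 3^2*7^1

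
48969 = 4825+44144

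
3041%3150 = 3041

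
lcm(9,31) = 279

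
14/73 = 14/73 = 0.19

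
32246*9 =290214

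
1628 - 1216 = 412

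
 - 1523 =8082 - 9605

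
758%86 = 70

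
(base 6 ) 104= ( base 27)1d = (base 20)20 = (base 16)28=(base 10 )40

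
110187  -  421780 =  - 311593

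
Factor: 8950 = 2^1*5^2* 179^1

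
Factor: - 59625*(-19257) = 3^3*5^3*7^2 * 53^1 *131^1 = 1148198625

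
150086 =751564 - 601478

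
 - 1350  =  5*( - 270 ) 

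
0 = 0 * 91068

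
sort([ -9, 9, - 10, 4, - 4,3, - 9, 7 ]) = [ - 10,- 9,- 9,  -  4, 3 , 4 , 7 , 9]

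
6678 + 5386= 12064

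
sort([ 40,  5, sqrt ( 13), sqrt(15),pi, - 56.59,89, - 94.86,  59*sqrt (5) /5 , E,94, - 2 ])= [ - 94.86, - 56.59,-2,E,pi,sqrt(13),sqrt(15 ), 5, 59*sqrt(5 )/5,40,89,94]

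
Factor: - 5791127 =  -41^1*  137^1 * 1031^1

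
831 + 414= 1245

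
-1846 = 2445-4291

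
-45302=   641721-687023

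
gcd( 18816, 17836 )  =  196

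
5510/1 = 5510 = 5510.00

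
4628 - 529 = 4099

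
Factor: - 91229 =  - 91229^1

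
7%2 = 1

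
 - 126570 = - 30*4219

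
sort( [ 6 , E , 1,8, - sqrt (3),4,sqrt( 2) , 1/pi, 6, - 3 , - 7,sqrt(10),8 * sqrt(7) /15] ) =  [ - 7, - 3,-sqrt(3), 1/pi , 1, 8*sqrt(7)/15,sqrt( 2), E,sqrt(10 ),4 , 6, 6,8 ]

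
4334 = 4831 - 497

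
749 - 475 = 274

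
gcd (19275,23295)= 15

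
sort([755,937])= [755,937 ]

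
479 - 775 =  - 296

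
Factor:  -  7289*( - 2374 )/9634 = 8652043/4817 = 37^1*197^1*1187^1*4817^( - 1 )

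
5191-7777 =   -  2586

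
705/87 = 235/29 = 8.10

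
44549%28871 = 15678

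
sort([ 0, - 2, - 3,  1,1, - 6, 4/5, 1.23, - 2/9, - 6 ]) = [ - 6, - 6, -3, - 2, - 2/9, 0,4/5, 1,  1, 1.23]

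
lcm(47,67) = 3149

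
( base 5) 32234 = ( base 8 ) 4222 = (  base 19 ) 619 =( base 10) 2194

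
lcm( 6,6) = 6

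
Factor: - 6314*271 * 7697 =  - 2^1*7^1*11^1*41^1*43^1*179^1 * 271^1  =  - 13170290518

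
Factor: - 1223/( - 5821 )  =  1223^1*5821^( - 1)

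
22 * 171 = 3762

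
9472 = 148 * 64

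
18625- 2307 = 16318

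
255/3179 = 15/187= 0.08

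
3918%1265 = 123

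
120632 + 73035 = 193667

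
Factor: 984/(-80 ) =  - 2^( - 1)*3^1*5^( - 1)*41^1 = -123/10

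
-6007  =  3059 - 9066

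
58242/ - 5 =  - 11649 + 3/5 = - 11648.40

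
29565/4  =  7391+1/4 = 7391.25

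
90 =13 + 77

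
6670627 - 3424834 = 3245793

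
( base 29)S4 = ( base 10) 816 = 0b1100110000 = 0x330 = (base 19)24i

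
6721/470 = 143/10 = 14.30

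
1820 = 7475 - 5655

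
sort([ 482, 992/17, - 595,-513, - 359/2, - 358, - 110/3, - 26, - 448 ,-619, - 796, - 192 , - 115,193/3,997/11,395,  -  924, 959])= [ - 924,- 796, -619,-595, - 513 , - 448, -358,- 192  , - 359/2 , - 115, - 110/3, - 26, 992/17, 193/3 , 997/11,395, 482, 959] 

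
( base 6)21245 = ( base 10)2909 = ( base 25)4g9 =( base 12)1825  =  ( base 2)101101011101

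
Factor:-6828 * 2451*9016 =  - 150886618848=- 2^5*3^2 * 7^2*19^1*23^1*43^1 * 569^1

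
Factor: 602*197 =118594 = 2^1*7^1*43^1* 197^1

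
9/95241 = 3/31747 = 0.00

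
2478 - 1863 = 615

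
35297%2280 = 1097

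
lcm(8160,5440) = 16320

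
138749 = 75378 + 63371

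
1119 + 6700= 7819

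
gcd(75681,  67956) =3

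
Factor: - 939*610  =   - 2^1 * 3^1  *5^1*61^1*313^1=- 572790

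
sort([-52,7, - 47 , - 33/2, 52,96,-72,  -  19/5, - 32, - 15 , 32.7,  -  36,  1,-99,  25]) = [ - 99, - 72, - 52, - 47, - 36, - 32, - 33/2, - 15, - 19/5,  1, 7,25,32.7,52,96] 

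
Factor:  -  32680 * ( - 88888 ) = 2904859840 = 2^6 * 5^1*19^1 * 41^1*43^1*271^1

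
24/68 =6/17 = 0.35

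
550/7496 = 275/3748 = 0.07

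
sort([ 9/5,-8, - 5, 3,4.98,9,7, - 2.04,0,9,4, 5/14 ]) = [- 8, - 5, - 2.04,0, 5/14 , 9/5,3, 4, 4.98, 7,  9,9]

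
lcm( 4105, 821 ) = 4105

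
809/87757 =809/87757 = 0.01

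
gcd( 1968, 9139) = 1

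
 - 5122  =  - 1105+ - 4017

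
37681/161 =5383/23  =  234.04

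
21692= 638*34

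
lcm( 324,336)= 9072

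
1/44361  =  1/44361 =0.00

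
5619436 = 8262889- 2643453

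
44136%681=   552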